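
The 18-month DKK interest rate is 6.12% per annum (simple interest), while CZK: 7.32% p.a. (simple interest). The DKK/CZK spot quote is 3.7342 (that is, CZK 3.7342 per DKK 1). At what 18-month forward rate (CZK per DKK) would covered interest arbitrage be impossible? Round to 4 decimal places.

T = 18/12 years.
CZK accumulates by 1 + 0.0732×18/12 = 1.109800.
Growth of 1 DKK over T: 1 + 0.0612×18/12 = 1.091800.
CIP: F = S · (grow CZK)/(grow DKK) = 3.7342 × 1.109800/1.091800 = 3.795764 CZK per DKK.

3.7958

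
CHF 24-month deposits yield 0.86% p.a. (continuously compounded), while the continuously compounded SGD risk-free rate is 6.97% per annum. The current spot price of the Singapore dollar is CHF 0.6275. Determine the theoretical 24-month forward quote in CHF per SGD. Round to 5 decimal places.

0.55532

T = 2 years.
CHF growth factor: e^(0.0086×2) = 1.0173488.
SGD accumulates by e^(0.0697×2) = 1.1495838.
CIP: F = S · (grow CHF)/(grow SGD) = 0.6275 × 1.0173488/1.1495838 = 0.5553196 CHF per SGD.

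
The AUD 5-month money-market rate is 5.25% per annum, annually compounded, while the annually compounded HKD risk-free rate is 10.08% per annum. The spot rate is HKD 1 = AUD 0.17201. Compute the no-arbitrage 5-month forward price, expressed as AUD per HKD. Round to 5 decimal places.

0.16882

T = 5/12 years.
AUD accumulates by (1 + 0.0525)^(5/12) = 1.021549.
HKD accumulates by (1 + 0.1008)^(5/12) = 1.0408269.
Forward (AUD per HKD) = 0.17201 × 1.021549 / 1.0408269 = 0.1688241.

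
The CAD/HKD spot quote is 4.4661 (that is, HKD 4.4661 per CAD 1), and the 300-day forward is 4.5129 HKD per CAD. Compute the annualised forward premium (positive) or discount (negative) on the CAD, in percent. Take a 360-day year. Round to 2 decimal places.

T = 300/360 years.
(F − S)/S = (4.5129 − 4.4661)/4.4661 = 0.0104789.
×(1/T) gives 1.26% p.a.

+1.26%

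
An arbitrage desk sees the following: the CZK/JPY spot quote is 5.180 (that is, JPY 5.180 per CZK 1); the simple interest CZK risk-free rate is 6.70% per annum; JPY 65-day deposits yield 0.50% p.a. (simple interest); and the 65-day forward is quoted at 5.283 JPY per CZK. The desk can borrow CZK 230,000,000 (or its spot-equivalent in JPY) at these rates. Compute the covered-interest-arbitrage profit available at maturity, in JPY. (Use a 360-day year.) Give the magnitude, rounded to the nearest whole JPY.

T = 65/360 years.
Invest the CZK and cover forward: 230,000,000 × 1.012097222222 × 5.283 = JPY 1,229,789,213.75.
Convert at spot and invest in JPY: 230,000,000 × 5.180 × 1.000902777778 = JPY 1,192,475,569.44.
The quoted forward overvalues CZK, so borrow JPY, buy CZK at spot, deposit the CZK at 6.70%, and sell the proceeds forward at 5.283.
Arbitrage profit = |1,229,789,213.75 − 1,192,475,569.44| = JPY 37,313,644.

JPY 37,313,644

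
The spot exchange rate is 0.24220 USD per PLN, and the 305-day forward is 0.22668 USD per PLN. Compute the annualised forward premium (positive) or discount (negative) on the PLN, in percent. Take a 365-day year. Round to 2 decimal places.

-7.67%

T = 305/365 years.
Period premium: (0.22668 − 0.2422)/0.2422 = -0.0640793.
Annualise by dividing by T: -0.0640793 / (305/365) = -0.076685 → -7.67%.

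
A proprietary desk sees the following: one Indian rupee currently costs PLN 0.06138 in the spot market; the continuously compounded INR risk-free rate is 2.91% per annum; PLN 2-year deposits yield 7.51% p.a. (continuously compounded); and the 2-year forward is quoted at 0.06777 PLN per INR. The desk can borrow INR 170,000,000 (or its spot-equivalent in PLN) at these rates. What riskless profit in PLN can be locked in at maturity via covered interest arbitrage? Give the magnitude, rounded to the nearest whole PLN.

T = 2 years.
Route A — deposit INR, sell forward: 170,000,000 × 1.0599269599 × 0.06777 = PLN 12,211,312.51.
Route B — convert at spot, deposit PLN: 170,000,000 × 0.06138 × 1.1620666328 = PLN 12,125,700.49.
The quoted forward overvalues INR, so borrow PLN, buy INR at spot, deposit the INR at 2.91%, and sell the proceeds forward at 0.06777.
The gap between the two covered legs is PLN 85,612.

PLN 85,612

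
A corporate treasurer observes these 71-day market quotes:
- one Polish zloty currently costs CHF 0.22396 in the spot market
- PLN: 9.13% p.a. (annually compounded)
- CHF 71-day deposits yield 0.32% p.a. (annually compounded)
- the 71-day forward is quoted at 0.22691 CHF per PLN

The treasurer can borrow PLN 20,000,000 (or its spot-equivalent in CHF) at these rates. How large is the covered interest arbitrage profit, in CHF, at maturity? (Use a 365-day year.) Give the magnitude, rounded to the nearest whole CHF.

T = 71/365 years.
Route A — deposit PLN, sell forward: 20,000,000 × 1.017140431 × 0.22691 = CHF 4,615,986.70.
Route B — convert at spot, deposit CHF: 20,000,000 × 0.22396 × 1.000621665 = CHF 4,481,984.56.
The quoted forward overvalues PLN, so borrow CHF, buy PLN at spot, deposit the PLN at 9.13%, and sell the proceeds forward at 0.22691.
Profit = 4,615,986.70 − 4,481,984.56 = CHF 134,002.

CHF 134,002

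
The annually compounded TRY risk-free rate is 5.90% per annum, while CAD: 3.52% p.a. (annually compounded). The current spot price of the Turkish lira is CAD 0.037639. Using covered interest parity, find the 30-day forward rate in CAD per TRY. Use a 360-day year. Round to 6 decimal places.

0.037568

T = 30/360 years.
CAD growth factor: (1 + 0.0352)^(30/360) = 1.002887.
TRY growth factor: (1 + 0.0590)^(30/360) = 1.0047885.
Forward (CAD per TRY) = 0.037639 × 1.002887 / 1.0047885 = 0.03756777.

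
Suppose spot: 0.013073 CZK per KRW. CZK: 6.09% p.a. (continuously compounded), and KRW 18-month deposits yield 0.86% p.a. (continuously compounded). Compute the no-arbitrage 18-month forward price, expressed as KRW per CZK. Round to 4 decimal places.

T = 18/12 years.
CZK accumulates by e^(0.0609×18/12) = 1.09565242.
KRW accumulates by e^(0.0086×18/12) = 1.01298356.
CIP: F = S · (grow CZK)/(grow KRW) = 0.013073 × 1.09565242/1.01298356 = 0.014139878 CZK per KRW.
Quoted the other way: 1/0.014139878 = 70.7220 KRW per CZK.

70.7220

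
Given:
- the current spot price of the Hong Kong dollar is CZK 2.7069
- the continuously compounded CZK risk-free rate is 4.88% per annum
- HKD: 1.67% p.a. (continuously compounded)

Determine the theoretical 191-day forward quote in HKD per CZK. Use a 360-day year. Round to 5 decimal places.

0.36319

T = 191/360 years.
Growth of 1 CZK over T: e^(0.0488×191/360) = 1.0262292.
Growth of 1 HKD over T: e^(0.0167×191/360) = 1.0088996.
CIP: F = S · (grow CZK)/(grow HKD) = 2.7069 × 1.0262292/1.0088996 = 2.753396 CZK per HKD.
Invert for HKD per CZK: 1 / 2.753396 = 0.36319.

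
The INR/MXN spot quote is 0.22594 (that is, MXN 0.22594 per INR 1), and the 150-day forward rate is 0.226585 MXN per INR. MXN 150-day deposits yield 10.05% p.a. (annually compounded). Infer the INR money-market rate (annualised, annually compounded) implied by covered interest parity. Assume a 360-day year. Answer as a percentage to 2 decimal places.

T = 150/360 years.
CIP gives F = S · g_MXN/g_INR, so g_MXN/g_INR = 0.226585/0.22594 = 1.0028547.
MXN growth factor: (1 + 0.1005)^(150/360) = 1.0407087.
Hence g_INR = 1.0377462.
Annualise: 1.0377462^(360/150) − 1 = 0.092996 = 9.30%.

9.30%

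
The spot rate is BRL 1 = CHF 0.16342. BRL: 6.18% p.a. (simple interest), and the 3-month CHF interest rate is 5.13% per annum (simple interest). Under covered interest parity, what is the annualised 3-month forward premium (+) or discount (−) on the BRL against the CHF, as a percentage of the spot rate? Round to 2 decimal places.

-1.03%

T = 3/12 years.
F = S · g_CHF/g_BRL = 0.16342 × 1.012825/1.015450 = 0.16299755.
(F − S)/S ÷ T = (0.16299755 − 0.16342)/0.16342/(3/12) = -0.010340 → -1.03%.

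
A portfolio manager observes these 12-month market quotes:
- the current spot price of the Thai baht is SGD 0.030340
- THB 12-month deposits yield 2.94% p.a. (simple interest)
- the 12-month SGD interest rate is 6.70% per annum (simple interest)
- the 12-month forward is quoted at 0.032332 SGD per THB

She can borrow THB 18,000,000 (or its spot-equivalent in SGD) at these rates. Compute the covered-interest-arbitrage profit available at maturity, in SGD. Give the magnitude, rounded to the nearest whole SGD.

SGD 16,376

T = 1 year.
Invest the THB and cover forward: 18,000,000 × 1.029400 × 0.032332 = SGD 599,086.09.
Convert at spot and invest in SGD: 18,000,000 × 0.030340 × 1.067000 = SGD 582,710.04.
The quoted forward overvalues THB, so borrow SGD, buy THB at spot, deposit the THB at 2.94%, and sell the proceeds forward at 0.032332.
Profit = 599,086.09 − 582,710.04 = SGD 16,376.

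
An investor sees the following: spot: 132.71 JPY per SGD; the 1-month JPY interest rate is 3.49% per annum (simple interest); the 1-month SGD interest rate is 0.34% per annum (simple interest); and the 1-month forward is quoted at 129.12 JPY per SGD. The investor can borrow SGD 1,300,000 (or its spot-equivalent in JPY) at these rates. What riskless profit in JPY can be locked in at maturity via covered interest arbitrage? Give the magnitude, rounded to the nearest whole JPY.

T = 1/12 years.
Keep in SGD, deliver into the forward: 1,300,000·1.00028333333·129.12 = JPY 167,903,559.20.
Swap to JPY now, deposit: 1,300,000·132.71·1.00290833333 = JPY 173,024,754.39.
The quoted forward undervalues SGD, so borrow SGD, convert to JPY at spot, deposit the JPY at 3.49%, and buy SGD forward at 129.12 to cover the loan.
The gap between the two covered legs is JPY 5,121,195.

JPY 5,121,195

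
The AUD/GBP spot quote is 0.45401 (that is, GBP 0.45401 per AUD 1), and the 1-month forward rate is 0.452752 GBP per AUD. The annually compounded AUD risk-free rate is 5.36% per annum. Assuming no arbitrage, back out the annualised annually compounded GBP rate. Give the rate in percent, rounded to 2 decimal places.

1.91%

T = 1/12 years.
F/S = 0.452752/0.45401 = 0.9972291 = (growth of GBP) / (growth of AUD).
The AUD side grows by (1 + 0.0536)^(1/12) = 1.0043606.
Hence g_GBP = 1.0015776.
r = 1.0015776^(12/1) − 1 = 0.019096 → 1.91%.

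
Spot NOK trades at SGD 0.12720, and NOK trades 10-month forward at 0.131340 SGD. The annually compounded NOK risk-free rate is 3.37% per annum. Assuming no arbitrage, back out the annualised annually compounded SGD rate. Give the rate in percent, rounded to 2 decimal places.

7.42%

T = 10/12 years.
By CIP, F/S equals the SGD-to-NOK growth ratio: 0.13134/0.1272 = 1.0325472.
The NOK side grows by (1 + 0.0337)^(10/12) = 1.0280055.
That pins the SGD growth at 1.0614642.
Annualise: 1.0614642^(12/10) − 1 = 0.074203 = 7.42%.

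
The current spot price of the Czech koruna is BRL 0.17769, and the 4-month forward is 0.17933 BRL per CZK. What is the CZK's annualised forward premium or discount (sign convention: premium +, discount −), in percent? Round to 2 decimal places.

T = 4/12 years.
(F − S)/S = (0.17933 − 0.17769)/0.17769 = 0.0092296.
×(1/T) gives 2.77% p.a.

+2.77%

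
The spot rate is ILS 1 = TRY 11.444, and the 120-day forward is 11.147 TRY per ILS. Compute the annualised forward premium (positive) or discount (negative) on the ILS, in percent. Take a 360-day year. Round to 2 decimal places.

-7.79%

T = 120/360 years.
ILS trades forward at -2.59525% vs spot over the period.
×(1/T) gives -7.79% p.a.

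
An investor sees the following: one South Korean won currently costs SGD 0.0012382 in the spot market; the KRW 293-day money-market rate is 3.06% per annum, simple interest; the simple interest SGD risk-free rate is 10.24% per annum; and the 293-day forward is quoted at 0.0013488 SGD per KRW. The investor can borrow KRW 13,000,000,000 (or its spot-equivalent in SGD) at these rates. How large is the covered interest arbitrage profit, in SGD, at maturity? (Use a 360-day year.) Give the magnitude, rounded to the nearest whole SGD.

T = 293/360 years.
Keep in KRW, deliver into the forward: 13,000,000,000·1.024905·0.0013488 = SGD 17,971,094.23.
Swap to SGD now, deposit: 13,000,000,000·0.0012382·1.0833422222 = SGD 17,438,126.41.
The quoted forward overvalues KRW, so borrow SGD, buy KRW at spot, deposit the KRW at 3.06%, and sell the proceeds forward at 0.0013488.
Arbitrage profit = |17,971,094.23 − 17,438,126.41| = SGD 532,968.

SGD 532,968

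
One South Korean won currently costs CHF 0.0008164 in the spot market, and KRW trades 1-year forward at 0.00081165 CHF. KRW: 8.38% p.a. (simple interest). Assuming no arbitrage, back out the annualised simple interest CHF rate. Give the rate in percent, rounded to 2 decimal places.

T = 1 year.
F/S = 0.00081165/0.0008164 = 0.9941818 = (growth of CHF) / (growth of KRW).
KRW growth factor: 1 + 0.0838×1 = 1.083800.
Hence g_CHF = 1.0774942.
r = (1.0774942 − 1)/1 = 0.077494 → 7.75%.

7.75%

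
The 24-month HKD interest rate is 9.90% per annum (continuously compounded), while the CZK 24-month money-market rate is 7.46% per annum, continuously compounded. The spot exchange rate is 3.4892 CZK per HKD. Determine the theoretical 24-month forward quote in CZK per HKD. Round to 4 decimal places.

3.3230

T = 2 years.
CZK accumulates by e^(0.0746×2) = 1.1609051.
Growth of 1 HKD over T: e^(0.0990×2) = 1.2189624.
So F = 3.4892 × 1.1609051 / 1.2189624 = 3.323015 (CZK/HKD).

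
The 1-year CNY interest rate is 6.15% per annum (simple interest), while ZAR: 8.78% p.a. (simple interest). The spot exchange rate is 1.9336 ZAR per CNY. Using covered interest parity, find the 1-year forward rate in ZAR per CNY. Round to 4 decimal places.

T = 1 year.
ZAR growth factor: 1 + 0.0878×1 = 1.087800.
CNY growth factor: 1 + 0.0615×1 = 1.061500.
CIP: F = S · (grow ZAR)/(grow CNY) = 1.9336 × 1.087800/1.061500 = 1.981507 ZAR per CNY.

1.9815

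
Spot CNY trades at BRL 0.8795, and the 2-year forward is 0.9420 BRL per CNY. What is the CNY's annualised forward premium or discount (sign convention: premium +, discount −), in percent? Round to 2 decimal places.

+3.55%

T = 2 years.
(F − S)/S = (0.9420 − 0.8795)/0.8795 = 0.0710631.
×(1/T) gives 3.55% p.a.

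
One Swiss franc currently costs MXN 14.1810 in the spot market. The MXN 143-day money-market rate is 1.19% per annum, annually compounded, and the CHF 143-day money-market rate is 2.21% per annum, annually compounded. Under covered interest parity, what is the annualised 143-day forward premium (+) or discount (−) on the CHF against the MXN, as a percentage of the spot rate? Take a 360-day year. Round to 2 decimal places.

-1.00%

T = 143/360 years.
CIP forward (MXN per CHF) = 14.181 × 1.0047101/1.0087208 = 14.1246160.
Annualised premium = (F − S)/S × (1/T) = (14.1246160 − 14.181)/14.181 ÷ (143/360) = -1.00%.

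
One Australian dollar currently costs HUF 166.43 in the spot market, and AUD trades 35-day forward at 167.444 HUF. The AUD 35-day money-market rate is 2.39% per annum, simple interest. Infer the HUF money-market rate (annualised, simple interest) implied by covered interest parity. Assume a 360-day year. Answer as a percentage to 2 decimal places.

T = 35/360 years.
By CIP, F/S equals the HUF-to-AUD growth ratio: 167.444/166.43 = 1.0060927.
AUD growth factor: 1 + 0.0239×35/360 = 1.0023236.
That pins the HUF growth at 1.0084305.
(1.0084305 − 1)/T = 0.086714, i.e. 8.67%.

8.67%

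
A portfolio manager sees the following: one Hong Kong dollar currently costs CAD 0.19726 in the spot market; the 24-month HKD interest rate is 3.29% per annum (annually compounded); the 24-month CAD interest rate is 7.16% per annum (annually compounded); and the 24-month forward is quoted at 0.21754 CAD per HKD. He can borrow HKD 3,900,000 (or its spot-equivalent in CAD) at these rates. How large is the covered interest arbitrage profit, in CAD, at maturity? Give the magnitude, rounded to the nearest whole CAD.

T = 2 years.
Keep in HKD, deliver into the forward: 3,900,000·1.06688241·0.21754 = CAD 905,149.44.
Swap to CAD now, deposit: 3,900,000·0.19726·1.14832656 = CAD 883,423.70.
The quoted forward overvalues HKD, so borrow CAD, buy HKD at spot, deposit the HKD at 3.29%, and sell the proceeds forward at 0.21754.
The gap between the two covered legs is CAD 21,726.

CAD 21,726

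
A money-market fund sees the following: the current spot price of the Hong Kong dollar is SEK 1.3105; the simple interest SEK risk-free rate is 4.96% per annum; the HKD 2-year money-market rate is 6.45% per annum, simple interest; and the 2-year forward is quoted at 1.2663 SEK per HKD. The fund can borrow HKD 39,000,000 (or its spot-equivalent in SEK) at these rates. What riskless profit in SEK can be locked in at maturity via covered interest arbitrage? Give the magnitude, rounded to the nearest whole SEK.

T = 2 years.
Invest the HKD and cover forward: 39,000,000 × 1.129000 × 1.2663 = SEK 55,756,455.30.
Convert at spot and invest in SEK: 39,000,000 × 1.3105 × 1.099200 = SEK 56,179,562.40.
The quoted forward undervalues HKD, so borrow HKD, convert to SEK at spot, deposit the SEK at 4.96%, and buy HKD forward at 1.2663 to cover the loan.
Profit = 56,179,562.40 − 55,756,455.30 = SEK 423,107.

SEK 423,107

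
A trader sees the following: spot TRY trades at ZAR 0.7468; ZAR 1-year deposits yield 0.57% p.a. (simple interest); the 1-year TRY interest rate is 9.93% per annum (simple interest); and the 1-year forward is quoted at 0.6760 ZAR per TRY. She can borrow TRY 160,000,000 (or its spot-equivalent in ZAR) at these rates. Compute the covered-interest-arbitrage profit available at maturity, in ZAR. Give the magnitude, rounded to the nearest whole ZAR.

ZAR 1,268,794

T = 1 year.
Keep in TRY, deliver into the forward: 160,000,000·1.099300·0.6760 = ZAR 118,900,288.00.
Swap to ZAR now, deposit: 160,000,000·0.7468·1.005700 = ZAR 120,169,081.60.
The quoted forward undervalues TRY, so borrow TRY, convert to ZAR at spot, deposit the ZAR at 0.57%, and buy TRY forward at 0.6760 to cover the loan.
Arbitrage profit = |118,900,288.00 − 120,169,081.60| = ZAR 1,268,794.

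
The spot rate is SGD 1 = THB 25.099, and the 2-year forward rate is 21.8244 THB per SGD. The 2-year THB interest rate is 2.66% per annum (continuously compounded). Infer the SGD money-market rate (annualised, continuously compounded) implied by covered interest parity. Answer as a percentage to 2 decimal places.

T = 2 years.
CIP gives F = S · g_THB/g_SGD, so g_THB/g_SGD = 21.8244/25.099 = 0.8695327.
The THB side grows by e^(0.0266×2) = 1.0546406.
That pins the SGD growth at 1.212882.
Take logs: ln 1.212882 / 2 = 0.096500, so 9.65%.

9.65%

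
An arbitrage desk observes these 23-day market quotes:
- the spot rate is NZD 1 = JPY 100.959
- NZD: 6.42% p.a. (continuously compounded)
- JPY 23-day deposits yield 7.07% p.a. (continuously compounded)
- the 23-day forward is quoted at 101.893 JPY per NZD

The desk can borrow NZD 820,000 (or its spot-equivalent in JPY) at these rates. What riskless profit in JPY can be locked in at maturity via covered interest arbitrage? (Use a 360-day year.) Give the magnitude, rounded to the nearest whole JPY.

T = 23/360 years.
Keep in NZD, deliver into the forward: 820,000·1.00411009·101.893 = JPY 83,895,667.31.
Swap to JPY now, deposit: 820,000·100.959·1.0045271612 = JPY 83,161,167.29.
The quoted forward overvalues NZD, so borrow JPY, buy NZD at spot, deposit the NZD at 6.42%, and sell the proceeds forward at 101.893.
The gap between the two covered legs is JPY 734,500.

JPY 734,500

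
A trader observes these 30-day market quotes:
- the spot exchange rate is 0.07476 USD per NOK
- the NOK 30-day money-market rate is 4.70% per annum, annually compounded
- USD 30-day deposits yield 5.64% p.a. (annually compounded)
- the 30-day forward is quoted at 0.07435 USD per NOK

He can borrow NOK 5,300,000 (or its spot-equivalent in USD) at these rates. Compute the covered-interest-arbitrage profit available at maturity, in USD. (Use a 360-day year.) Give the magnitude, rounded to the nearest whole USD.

T = 30/360 years.
Keep in NOK, deliver into the forward: 5,300,000·1.00383474·0.07435 = USD 395,566.10.
Swap to USD now, deposit: 5,300,000·0.07476·1.00458271 = USD 398,043.80.
The quoted forward undervalues NOK, so borrow NOK, convert to USD at spot, deposit the USD at 5.64%, and buy NOK forward at 0.07435 to cover the loan.
Profit = 398,043.80 − 395,566.10 = USD 2,478.

USD 2,478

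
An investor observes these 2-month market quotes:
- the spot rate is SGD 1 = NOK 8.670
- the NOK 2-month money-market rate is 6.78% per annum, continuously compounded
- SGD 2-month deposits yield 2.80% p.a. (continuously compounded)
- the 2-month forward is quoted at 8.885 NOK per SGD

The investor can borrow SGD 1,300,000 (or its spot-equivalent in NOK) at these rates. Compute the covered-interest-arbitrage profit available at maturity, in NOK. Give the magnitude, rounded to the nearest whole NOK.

T = 2/12 years.
Route A — deposit SGD, sell forward: 1,300,000 × 1.0046775725 × 8.885 = NOK 11,604,528.30.
Route B — convert at spot, deposit NOK: 1,300,000 × 8.670 × 1.0113640862 = NOK 11,399,084.62.
The quoted forward overvalues SGD, so borrow NOK, buy SGD at spot, deposit the SGD at 2.80%, and sell the proceeds forward at 8.885.
Arbitrage profit = |11,604,528.30 − 11,399,084.62| = NOK 205,444.

NOK 205,444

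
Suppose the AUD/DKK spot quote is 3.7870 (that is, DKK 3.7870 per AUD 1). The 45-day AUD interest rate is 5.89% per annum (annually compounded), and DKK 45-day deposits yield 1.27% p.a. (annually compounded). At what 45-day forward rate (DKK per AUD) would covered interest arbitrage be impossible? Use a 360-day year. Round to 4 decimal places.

T = 45/360 years.
DKK growth factor: (1 + 0.0127)^(45/360) = 1.0015787.
Growth of 1 AUD over T: (1 + 0.0589)^(45/360) = 1.0071795.
CIP: F = S · (grow DKK)/(grow AUD) = 3.787 × 1.0015787/1.0071795 = 3.765941 DKK per AUD.

3.7659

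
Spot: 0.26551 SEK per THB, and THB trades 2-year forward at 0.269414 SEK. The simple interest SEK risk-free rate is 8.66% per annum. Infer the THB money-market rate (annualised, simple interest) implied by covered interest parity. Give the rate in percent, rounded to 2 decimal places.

7.81%

T = 2 years.
F/S = 0.269414/0.26551 = 1.0147038 = (growth of SEK) / (growth of THB).
The SEK side grows by 1 + 0.0866×2 = 1.173200.
That pins the THB growth at 1.1561995.
r = (1.1561995 − 1)/2 = 0.078100 → 7.81%.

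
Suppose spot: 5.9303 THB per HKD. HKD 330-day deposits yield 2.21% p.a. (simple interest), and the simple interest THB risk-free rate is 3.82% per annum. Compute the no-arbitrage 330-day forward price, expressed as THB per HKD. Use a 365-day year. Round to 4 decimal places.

6.0149

T = 330/365 years.
THB accumulates by 1 + 0.0382×330/365 = 1.034537.
HKD growth factor: 1 + 0.0221×330/365 = 1.0199808.
CIP: F = S · (grow THB)/(grow HKD) = 5.9303 × 1.034537/1.0199808 = 6.014932 THB per HKD.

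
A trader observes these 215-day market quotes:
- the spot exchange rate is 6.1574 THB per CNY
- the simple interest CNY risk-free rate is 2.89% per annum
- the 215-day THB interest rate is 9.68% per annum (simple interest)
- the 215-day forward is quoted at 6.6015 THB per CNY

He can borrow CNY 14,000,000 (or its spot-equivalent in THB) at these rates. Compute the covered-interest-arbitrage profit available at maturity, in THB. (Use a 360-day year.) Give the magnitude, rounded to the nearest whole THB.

THB 2,829,035

T = 215/360 years.
Keep in CNY, deliver into the forward: 14,000,000·1.0172597222·6.6015 = THB 94,016,160.79.
Swap to THB now, deposit: 14,000,000·6.1574·1.0578111111 = THB 91,187,125.90.
The quoted forward overvalues CNY, so borrow THB, buy CNY at spot, deposit the CNY at 2.89%, and sell the proceeds forward at 6.6015.
Profit = 94,016,160.79 − 91,187,125.90 = THB 2,829,035.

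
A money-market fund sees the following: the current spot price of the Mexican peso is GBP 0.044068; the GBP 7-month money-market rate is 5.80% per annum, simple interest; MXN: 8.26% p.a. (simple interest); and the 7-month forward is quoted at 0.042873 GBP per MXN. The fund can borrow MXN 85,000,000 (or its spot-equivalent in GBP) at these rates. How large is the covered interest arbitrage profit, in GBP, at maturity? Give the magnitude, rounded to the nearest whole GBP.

GBP 52,717

T = 7/12 years.
Route A — deposit MXN, sell forward: 85,000,000 × 1.048183333 × 0.042873 = GBP 3,819,794.94.
Route B — convert at spot, deposit GBP: 85,000,000 × 0.044068 × 1.033833333 = GBP 3,872,512.22.
The quoted forward undervalues MXN, so borrow MXN, convert to GBP at spot, deposit the GBP at 5.80%, and buy MXN forward at 0.042873 to cover the loan.
The gap between the two covered legs is GBP 52,717.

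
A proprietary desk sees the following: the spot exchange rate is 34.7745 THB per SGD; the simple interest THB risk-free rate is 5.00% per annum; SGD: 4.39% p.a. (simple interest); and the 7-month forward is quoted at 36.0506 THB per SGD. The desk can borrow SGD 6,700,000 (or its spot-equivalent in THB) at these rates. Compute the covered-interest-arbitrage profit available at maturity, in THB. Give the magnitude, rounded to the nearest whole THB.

THB 7,939,765

T = 7/12 years.
Route A — deposit SGD, sell forward: 6,700,000 × 1.02560833333 × 36.0506 = THB 247,724,431.74.
Route B — convert at spot, deposit THB: 6,700,000 × 34.7745 × 1.02916666667 = THB 239,784,666.88.
The quoted forward overvalues SGD, so borrow THB, buy SGD at spot, deposit the SGD at 4.39%, and sell the proceeds forward at 36.0506.
The gap between the two covered legs is THB 7,939,765.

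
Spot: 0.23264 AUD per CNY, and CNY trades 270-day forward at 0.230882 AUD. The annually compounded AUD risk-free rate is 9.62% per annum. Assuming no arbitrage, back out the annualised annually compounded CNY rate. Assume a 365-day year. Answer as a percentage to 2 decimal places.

T = 270/365 years.
By CIP, F/S equals the AUD-to-CNY growth ratio: 0.230882/0.23264 = 0.9924433.
AUD growth factor: (1 + 0.0962)^(270/365) = 1.0703049.
Hence g_CNY = 1.0784545.
r = 1.0784545^(365/270) − 1 = 0.107499 → 10.75%.

10.75%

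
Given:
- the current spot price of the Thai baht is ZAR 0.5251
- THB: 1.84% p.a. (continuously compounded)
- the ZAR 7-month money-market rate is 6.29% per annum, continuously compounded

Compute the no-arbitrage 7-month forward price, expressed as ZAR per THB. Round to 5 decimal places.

0.53891

T = 7/12 years.
ZAR growth factor: e^(0.0629×7/12) = 1.0373731.
Growth of 1 THB over T: e^(0.0184×7/12) = 1.0107911.
So F = 0.5251 × 1.0373731 / 1.0107911 = 0.5389092 (ZAR/THB).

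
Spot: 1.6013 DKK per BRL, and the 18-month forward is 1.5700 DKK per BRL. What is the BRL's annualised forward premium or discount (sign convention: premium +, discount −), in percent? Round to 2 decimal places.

-1.30%

T = 18/12 years.
Period premium: (1.5700 − 1.6013)/1.6013 = -0.0195466.
×(1/T) gives -1.30% p.a.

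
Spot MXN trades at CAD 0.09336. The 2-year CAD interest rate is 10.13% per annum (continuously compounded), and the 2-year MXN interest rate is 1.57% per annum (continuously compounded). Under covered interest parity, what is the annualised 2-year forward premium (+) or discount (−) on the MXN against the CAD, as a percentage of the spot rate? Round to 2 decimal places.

+9.34%

T = 2 years.
CIP forward (CAD per MXN) = 0.09336 × 1.2245825/1.0318982 = 0.11079293.
Annualised premium = (F − S)/S × (1/T) = (0.11079293 − 0.09336)/0.09336 ÷ 2 = 9.34%.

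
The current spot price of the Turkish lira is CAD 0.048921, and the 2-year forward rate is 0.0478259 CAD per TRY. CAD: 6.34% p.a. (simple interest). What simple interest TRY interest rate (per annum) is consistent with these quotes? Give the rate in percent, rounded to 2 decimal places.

7.63%

T = 2 years.
F/S = 0.0478259/0.048921 = 0.9776149 = (growth of CAD) / (growth of TRY).
CAD growth factor: 1 + 0.0634×2 = 1.126800.
So the TRY growth factor = 1.1526011.
r = (1.1526011 − 1)/2 = 0.076301 → 7.63%.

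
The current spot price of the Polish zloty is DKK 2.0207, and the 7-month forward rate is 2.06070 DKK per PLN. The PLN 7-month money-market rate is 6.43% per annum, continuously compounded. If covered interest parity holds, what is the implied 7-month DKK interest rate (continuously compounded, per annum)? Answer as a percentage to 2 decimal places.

T = 7/12 years.
By CIP, F/S equals the DKK-to-PLN growth ratio: 2.0607/2.0207 = 1.0197951.
PLN growth factor: e^(0.0643×7/12) = 1.0382206.
So the DKK growth factor = 1.0587723.
r = ln(1.0587723)/(7/12) = 0.097903 → 9.79%.

9.79%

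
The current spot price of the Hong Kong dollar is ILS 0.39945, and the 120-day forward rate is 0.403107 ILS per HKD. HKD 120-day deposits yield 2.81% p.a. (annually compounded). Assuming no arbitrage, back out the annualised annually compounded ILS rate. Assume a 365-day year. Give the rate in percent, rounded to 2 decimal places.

5.70%

T = 120/365 years.
CIP gives F = S · g_ILS/g_HKD, so g_ILS/g_HKD = 0.403107/0.39945 = 1.0091551.
The HKD side grows by (1 + 0.0281)^(120/365) = 1.0091526.
So the ILS growth factor = 1.0183915.
Annualise: 1.0183915^(365/120) − 1 = 0.056998 = 5.70%.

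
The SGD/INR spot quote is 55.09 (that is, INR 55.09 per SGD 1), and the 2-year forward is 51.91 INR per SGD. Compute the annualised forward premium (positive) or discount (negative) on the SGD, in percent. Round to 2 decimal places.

-2.89%

T = 2 years.
Period premium: (51.91 − 55.09)/55.09 = -0.0577237.
×(1/T) gives -2.89% p.a.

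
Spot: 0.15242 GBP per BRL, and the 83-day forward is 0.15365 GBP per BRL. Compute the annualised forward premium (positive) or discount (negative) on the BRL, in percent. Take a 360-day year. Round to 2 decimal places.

+3.50%

T = 83/360 years.
BRL trades forward at +0.80698% vs spot over the period.
×(1/T) gives 3.50% p.a.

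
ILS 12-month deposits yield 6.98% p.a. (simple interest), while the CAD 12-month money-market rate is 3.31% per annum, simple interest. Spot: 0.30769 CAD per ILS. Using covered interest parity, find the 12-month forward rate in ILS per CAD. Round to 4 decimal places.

T = 1 year.
CAD growth factor: 1 + 0.0331×1 = 1.033100.
ILS accumulates by 1 + 0.0698×1 = 1.069800.
CIP: F = S · (grow CAD)/(grow ILS) = 0.30769 × 1.033100/1.069800 = 0.2971345 CAD per ILS.
Invert for ILS per CAD: 1 / 0.2971345 = 3.3655.

3.3655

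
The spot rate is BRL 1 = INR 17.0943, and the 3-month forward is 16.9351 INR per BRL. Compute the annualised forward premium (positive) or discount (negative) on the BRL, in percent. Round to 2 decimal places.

T = 3/12 years.
BRL trades forward at -0.93130% vs spot over the period.
Per annum: -0.0093130 / (3/12) = -0.037252 = -3.73%.

-3.73%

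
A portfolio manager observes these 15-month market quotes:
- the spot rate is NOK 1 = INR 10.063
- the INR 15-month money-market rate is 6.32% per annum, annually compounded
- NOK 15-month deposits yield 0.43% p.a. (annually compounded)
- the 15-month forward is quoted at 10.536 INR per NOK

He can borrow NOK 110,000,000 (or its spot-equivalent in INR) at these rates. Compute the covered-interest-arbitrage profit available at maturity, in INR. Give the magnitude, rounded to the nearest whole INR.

INR 29,864,927

T = 15/12 years.
Keep in NOK, deliver into the forward: 110,000,000·1.005377885963·10.536 = INR 1,165,192,754.72.
Swap to INR now, deposit: 110,000,000·10.063·1.079614502752 = INR 1,195,057,681.53.
The quoted forward undervalues NOK, so borrow NOK, convert to INR at spot, deposit the INR at 6.32%, and buy NOK forward at 10.536 to cover the loan.
Arbitrage profit = |1,165,192,754.72 − 1,195,057,681.53| = INR 29,864,927.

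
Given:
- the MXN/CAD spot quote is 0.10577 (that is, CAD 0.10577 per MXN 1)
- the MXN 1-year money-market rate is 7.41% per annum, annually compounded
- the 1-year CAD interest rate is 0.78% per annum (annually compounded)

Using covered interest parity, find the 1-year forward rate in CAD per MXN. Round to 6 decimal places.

0.099241

T = 1 year.
Growth of 1 CAD over T: (1 + 0.0078)^1 = 1.007800.
MXN accumulates by (1 + 0.0741)^1 = 1.074100.
Forward (CAD per MXN) = 0.10577 × 1.007800 / 1.074100 = 0.09924123.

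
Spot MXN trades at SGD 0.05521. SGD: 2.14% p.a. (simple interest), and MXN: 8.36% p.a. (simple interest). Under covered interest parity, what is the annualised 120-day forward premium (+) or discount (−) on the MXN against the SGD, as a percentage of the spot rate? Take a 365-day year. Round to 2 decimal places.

-6.05%

T = 120/365 years.
CIP forward (SGD per MXN) = 0.05521 × 1.0070356/1.0274849 = 0.05411119.
Annualised premium = (F − S)/S × (1/T) = (0.05411119 − 0.05521)/0.05521 ÷ (120/365) = -6.05%.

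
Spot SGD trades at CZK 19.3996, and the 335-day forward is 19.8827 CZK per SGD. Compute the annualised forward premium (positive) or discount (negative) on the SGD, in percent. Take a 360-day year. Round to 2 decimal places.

T = 335/360 years.
Period premium: (19.8827 − 19.3996)/19.3996 = 0.0249026.
Per annum: 0.0249026 / (335/360) = 0.026761 = 2.68%.

+2.68%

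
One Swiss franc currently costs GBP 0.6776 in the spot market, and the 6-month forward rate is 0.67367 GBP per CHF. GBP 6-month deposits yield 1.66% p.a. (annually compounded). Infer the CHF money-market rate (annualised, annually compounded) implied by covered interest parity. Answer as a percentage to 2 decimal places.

T = 6/12 years.
CIP gives F = S · g_GBP/g_CHF, so g_GBP/g_CHF = 0.67367/0.6776 = 0.9942001.
GBP growth factor: (1 + 0.0166)^(6/12) = 1.0082658.
That pins the CHF growth at 1.0141478.
r = 1.0141478^(12/6) − 1 = 0.028496 → 2.85%.

2.85%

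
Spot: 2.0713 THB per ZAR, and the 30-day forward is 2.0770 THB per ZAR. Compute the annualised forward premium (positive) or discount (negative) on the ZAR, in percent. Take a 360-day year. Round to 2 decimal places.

+3.30%

T = 30/360 years.
Period premium: (2.0770 − 2.0713)/2.0713 = 0.0027519.
×(1/T) gives 3.30% p.a.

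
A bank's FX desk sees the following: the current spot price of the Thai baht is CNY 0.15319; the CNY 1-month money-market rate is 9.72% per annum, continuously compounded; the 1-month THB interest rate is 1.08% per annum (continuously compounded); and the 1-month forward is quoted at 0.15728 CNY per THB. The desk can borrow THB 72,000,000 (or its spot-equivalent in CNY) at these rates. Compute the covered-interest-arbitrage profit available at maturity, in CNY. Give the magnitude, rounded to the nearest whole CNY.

T = 1/12 years.
Keep in THB, deliver into the forward: 72,000,000·1.0009004051·0.15728 = CNY 11,334,356.33.
Swap to CNY now, deposit: 72,000,000·0.15319·1.0081328938 = CNY 11,119,383.22.
The quoted forward overvalues THB, so borrow CNY, buy THB at spot, deposit the THB at 1.08%, and sell the proceeds forward at 0.15728.
Profit = 11,334,356.33 − 11,119,383.22 = CNY 214,973.

CNY 214,973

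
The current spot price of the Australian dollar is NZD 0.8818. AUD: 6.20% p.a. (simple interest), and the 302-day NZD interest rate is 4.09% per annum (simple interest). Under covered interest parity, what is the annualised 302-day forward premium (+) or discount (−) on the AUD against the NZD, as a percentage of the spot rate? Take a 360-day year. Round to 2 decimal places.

-2.01%

T = 302/360 years.
F = S · g_NZD/g_AUD = 0.8818 × 1.0343106/1.0520111 = 0.8669634.
(F − S)/S ÷ T = (0.8669634 − 0.8818)/0.8818/(302/360) = -0.020057 → -2.01%.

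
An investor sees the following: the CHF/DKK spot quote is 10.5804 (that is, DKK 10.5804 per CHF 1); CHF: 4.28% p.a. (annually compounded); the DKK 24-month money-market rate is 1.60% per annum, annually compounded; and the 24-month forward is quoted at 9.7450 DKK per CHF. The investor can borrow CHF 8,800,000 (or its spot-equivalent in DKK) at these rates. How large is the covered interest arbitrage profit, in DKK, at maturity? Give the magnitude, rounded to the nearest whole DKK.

DKK 2,856,991

T = 2 years.
Route A — deposit CHF, sell forward: 8,800,000 × 1.08743184 × 9.7450 = DKK 93,253,804.87.
Route B — convert at spot, deposit DKK: 8,800,000 × 10.5804 × 1.032256 = DKK 96,110,796.17.
The quoted forward undervalues CHF, so borrow CHF, convert to DKK at spot, deposit the DKK at 1.60%, and buy CHF forward at 9.7450 to cover the loan.
Arbitrage profit = |93,253,804.87 − 96,110,796.17| = DKK 2,856,991.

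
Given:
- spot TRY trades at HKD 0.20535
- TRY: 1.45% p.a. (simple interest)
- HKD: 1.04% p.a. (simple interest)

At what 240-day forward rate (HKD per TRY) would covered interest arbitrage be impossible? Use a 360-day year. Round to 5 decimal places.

T = 240/360 years.
HKD growth factor: 1 + 0.0104×240/360 = 1.0069333.
Growth of 1 TRY over T: 1 + 0.0145×240/360 = 1.0096667.
CIP: F = S · (grow HKD)/(grow TRY) = 0.20535 × 1.0069333/1.0096667 = 0.2047941 HKD per TRY.

0.20479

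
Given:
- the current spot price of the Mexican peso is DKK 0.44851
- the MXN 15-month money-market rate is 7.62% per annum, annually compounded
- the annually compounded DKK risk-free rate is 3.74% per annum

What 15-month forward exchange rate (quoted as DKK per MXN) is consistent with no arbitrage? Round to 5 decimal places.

0.42839

T = 15/12 years.
Growth of 1 DKK over T: (1 + 0.0374)^(15/12) = 1.0469665.
MXN accumulates by (1 + 0.0762)^(15/12) = 1.0961405.
Forward (DKK per MXN) = 0.44851 × 1.0469665 / 1.0961405 = 0.4283894.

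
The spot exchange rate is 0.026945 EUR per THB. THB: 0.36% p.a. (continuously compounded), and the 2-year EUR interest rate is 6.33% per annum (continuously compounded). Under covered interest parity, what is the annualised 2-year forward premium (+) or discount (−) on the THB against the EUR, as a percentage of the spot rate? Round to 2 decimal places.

T = 2 years.
No-arbitrage forward: 0.026945 × 1.1349629 / 1.007226 = 0.030362178 EUR/THB.
(F − S)/S ÷ T = (0.030362178 − 0.026945)/0.026945/2 = 0.063410 → 6.34%.

+6.34%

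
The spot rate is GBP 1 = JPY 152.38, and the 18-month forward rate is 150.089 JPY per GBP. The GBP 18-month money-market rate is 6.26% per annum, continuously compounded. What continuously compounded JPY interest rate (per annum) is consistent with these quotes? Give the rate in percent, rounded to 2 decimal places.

5.25%

T = 18/12 years.
By CIP, F/S equals the JPY-to-GBP growth ratio: 150.089/152.38 = 0.9849652.
GBP growth factor: e^(0.0626×18/12) = 1.0984499.
That pins the JPY growth at 1.0819349.
Take logs: ln 1.0819349 / (18/12) = 0.052501, so 5.25%.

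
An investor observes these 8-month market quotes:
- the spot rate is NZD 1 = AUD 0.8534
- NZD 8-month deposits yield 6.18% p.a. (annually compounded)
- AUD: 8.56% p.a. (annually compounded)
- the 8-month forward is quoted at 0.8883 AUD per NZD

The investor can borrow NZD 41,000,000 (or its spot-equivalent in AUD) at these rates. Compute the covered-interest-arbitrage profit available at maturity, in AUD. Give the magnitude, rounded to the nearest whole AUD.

AUD 947,097

T = 8/12 years.
Invest the NZD and cover forward: 41,000,000 × 1.0407868921 × 0.8883 = AUD 37,905,770.85.
Convert at spot and invest in AUD: 41,000,000 × 0.8534 × 1.056282026 = AUD 36,958,674.32.
The quoted forward overvalues NZD, so borrow AUD, buy NZD at spot, deposit the NZD at 6.18%, and sell the proceeds forward at 0.8883.
Arbitrage profit = |37,905,770.85 − 36,958,674.32| = AUD 947,097.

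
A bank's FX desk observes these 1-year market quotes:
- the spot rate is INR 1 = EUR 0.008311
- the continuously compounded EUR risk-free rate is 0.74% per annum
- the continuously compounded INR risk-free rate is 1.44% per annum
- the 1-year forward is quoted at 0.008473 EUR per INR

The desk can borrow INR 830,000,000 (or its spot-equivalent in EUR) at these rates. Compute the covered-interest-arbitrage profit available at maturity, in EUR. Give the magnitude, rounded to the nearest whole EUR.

EUR 185,226

T = 1 year.
Route A — deposit INR, sell forward: 830,000,000 × 1.014504179 × 0.008473 = EUR 7,134,591.94.
Route B — convert at spot, deposit EUR: 830,000,000 × 0.008311 × 1.007427448 = EUR 6,949,365.50.
The quoted forward overvalues INR, so borrow EUR, buy INR at spot, deposit the INR at 1.44%, and sell the proceeds forward at 0.008473.
Arbitrage profit = |7,134,591.94 − 6,949,365.50| = EUR 185,226.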